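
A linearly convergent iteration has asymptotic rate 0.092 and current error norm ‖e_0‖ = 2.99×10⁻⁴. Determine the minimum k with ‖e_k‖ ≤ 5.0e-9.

After k steps, ‖e_k‖ ≈ 2.99×10⁻⁴·0.092^k.
Need 0.092^k ≤ 5.0e-9/2.99×10⁻⁴ = 1.67224e-05.
k ≥ ln(1.67224e-05)/ln(0.092) = -10.9988/-2.38597 = 4.610.
Smallest integer k = 5.

5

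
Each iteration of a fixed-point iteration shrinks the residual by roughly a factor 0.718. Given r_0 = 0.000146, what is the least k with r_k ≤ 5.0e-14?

After k steps, r_k ≈ 0.000146·0.718^k.
Need 0.718^k ≤ 5.0e-14/0.000146 = 3.42466e-10.
k ≥ ln(3.42466e-10)/ln(0.718) = -21.7948/-0.33129 = 65.788.
Smallest integer k = 66.

66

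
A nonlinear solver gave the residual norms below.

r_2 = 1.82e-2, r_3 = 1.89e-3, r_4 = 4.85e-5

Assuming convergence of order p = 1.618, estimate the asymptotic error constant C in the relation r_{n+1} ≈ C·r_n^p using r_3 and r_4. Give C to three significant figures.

C ≈ r_4 / r_3^1.618
  = 4.85e-5 / (1.89e-3)^1.618
  = 4.85e-5 / 3.92026e-05 ≈ 1.2372

1.24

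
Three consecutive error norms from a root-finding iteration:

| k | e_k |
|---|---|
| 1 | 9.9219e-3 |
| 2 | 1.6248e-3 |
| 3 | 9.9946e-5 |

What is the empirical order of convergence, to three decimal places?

p ≈ ln(e_3/e_2) / ln(e_2/e_1)
  = ln(9.9946e-5/1.6248e-3) / ln(1.6248e-3/9.9219e-3)
  = ln(0.0615128) / ln(0.163759)
  = -2.788510 / -1.809359 ≈ 1.541159

1.541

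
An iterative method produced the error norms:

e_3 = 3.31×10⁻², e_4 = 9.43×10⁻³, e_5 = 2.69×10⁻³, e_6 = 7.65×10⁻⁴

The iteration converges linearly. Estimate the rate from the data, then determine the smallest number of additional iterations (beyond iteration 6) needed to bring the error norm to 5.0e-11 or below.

Rate ρ ≈ e_6/e_5 = 7.65×10⁻⁴/2.69×10⁻³ = 0.2844.
After j more steps, e_{6+j} ≈ 7.65×10⁻⁴·ρ^j; need ρ^j ≤ 5.0e-11/7.65×10⁻⁴ = 6.53595e-08.
j ≥ ln(6.53595e-08)/ln(0.2844) = -16.5434/-1.25737 = 13.157.
So 14 more iterations are needed.

14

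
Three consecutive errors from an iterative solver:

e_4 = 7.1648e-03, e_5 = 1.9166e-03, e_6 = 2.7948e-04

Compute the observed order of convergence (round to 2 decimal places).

1.46

p ≈ ln(e_6/e_5) / ln(e_5/e_4)
  = ln(2.7948e-04/1.9166e-03) / ln(1.9166e-03/7.1648e-03)
  = ln(0.145821) / ln(0.267502)
  = -1.92538 / -1.31863 ≈ 1.46014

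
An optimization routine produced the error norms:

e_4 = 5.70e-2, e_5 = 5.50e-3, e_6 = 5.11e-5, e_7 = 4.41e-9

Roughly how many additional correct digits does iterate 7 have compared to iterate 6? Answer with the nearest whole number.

4

Digits gained ≈ log₁₀(e_6/e_7) = log₁₀(5.11e-5/4.41e-9) = log₁₀(11587.3) ≈ 4.064.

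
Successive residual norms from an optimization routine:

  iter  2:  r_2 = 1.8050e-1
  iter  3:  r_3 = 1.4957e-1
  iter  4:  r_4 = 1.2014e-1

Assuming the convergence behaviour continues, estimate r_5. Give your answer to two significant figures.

First estimate the order: p ≈ ln(r_4/r_3) / ln(r_3/r_2) = ln(1.2014e-1/1.4957e-1)/ln(1.4957e-1/1.8050e-1) = ln(0.803236)/ln(0.828643) ≈ 1.1657.
Then r_5 ≈ r_4·(r_4/r_3)^p = 1.2014e-1·(0.803236)^1.1657 = 1.2014e-1·0.774597 ≈ 0.09306.

9.3e-2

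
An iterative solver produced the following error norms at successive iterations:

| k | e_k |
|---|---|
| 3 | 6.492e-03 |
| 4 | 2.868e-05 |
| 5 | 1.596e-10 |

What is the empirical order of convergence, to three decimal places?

p ≈ ln(e_5/e_4) / ln(e_4/e_3)
  = ln(1.596e-10/2.868e-05) / ln(2.868e-05/6.492e-03)
  = ln(5.56485e-06) / ln(0.00441774)
  = -12.099041 / -5.422127 ≈ 2.231420

2.231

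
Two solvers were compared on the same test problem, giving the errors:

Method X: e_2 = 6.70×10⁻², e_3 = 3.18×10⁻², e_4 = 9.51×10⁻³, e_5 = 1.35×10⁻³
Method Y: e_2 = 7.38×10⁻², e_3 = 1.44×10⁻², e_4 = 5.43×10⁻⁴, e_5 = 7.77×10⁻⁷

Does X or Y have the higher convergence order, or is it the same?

Method X: p ≈ ln(1.35×10⁻³/9.51×10⁻³)/ln(9.51×10⁻³/3.18×10⁻²) ≈ 1.62.
Method Y: p ≈ ln(7.77×10⁻⁷/5.43×10⁻⁴)/ln(5.43×10⁻⁴/1.44×10⁻²) ≈ 2.00.
Method Y has the higher order (≈2.0 vs ≈1.6).

Y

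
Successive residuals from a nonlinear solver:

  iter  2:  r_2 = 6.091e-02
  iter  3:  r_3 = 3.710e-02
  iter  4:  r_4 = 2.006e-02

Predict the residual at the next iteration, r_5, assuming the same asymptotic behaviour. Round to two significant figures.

9.4e-3

First estimate the order: p ≈ ln(r_4/r_3) / ln(r_3/r_2) = ln(2.006e-02/3.710e-02)/ln(3.710e-02/6.091e-02) = ln(0.540701)/ln(0.609095) ≈ 1.2402.
Then r_5 ≈ r_4·(r_4/r_3)^p = 2.006e-02·(0.540701)^1.2402 = 2.006e-02·0.466459 ≈ 0.009357.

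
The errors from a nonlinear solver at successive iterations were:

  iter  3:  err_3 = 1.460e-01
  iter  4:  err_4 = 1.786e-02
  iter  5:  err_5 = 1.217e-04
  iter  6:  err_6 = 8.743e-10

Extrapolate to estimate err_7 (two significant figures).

5.4e-22

First estimate the order: p ≈ ln(err_6/err_5) / ln(err_5/err_4) = ln(8.743e-10/1.217e-04)/ln(1.217e-04/1.786e-02) = ln(7.18406e-06)/ln(0.00681411) ≈ 2.3741.
Then err_7 ≈ err_6·(err_6/err_5)^p = 8.743e-10·(7.18406e-06)^2.3741 = 8.743e-10·6.1448e-13 ≈ 5.372e-22.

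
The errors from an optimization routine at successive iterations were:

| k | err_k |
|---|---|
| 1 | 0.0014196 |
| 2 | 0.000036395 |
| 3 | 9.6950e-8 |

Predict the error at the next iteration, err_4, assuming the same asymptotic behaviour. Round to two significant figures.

6.6e-12

First estimate the order: p ≈ ln(err_3/err_2) / ln(err_2/err_1) = ln(9.6950e-8/0.000036395)/ln(0.000036395/0.0014196) = ln(0.00266383)/ln(0.0256375) ≈ 1.6180.
Then err_4 ≈ err_3·(err_3/err_2)^p = 9.6950e-8·(0.00266383)^1.6180 = 9.6950e-8·6.83077e-05 ≈ 6.622e-12.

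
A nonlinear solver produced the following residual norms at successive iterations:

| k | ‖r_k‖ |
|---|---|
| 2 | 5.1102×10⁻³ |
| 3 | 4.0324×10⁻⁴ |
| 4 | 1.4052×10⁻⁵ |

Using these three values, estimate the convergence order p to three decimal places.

1.322

p ≈ ln(‖r_4‖/‖r_3‖) / ln(‖r_3‖/‖r_2‖)
  = ln(1.4052×10⁻⁵/4.0324×10⁻⁴) / ln(4.0324×10⁻⁴/5.1102×10⁻³)
  = ln(0.0348477) / ln(0.0789088)
  = -3.356768 / -2.539463 ≈ 1.321842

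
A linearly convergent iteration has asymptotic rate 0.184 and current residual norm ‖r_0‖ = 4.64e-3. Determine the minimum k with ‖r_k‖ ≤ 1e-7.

7

After k steps, ‖r_k‖ ≈ 4.64e-3·0.184^k.
Need 0.184^k ≤ 1e-7/4.64e-3 = 2.15517e-05.
k ≥ ln(2.15517e-05)/ln(0.184) = -10.7451/-1.69282 = 6.347.
Smallest integer k = 7.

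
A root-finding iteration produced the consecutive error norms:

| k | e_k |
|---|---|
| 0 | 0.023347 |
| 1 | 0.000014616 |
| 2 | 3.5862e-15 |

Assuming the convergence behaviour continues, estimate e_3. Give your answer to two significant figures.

First estimate the order: p ≈ ln(e_2/e_1) / ln(e_1/e_0) = ln(3.5862e-15/0.000014616)/ln(0.000014616/0.023347) = ln(2.45361e-10)/ln(0.000626033) ≈ 3.0000.
Then e_3 ≈ e_2·(e_2/e_1)^p = 3.5862e-15·(2.45361e-10)^3.0000 = 3.5862e-15·1.47712e-29 ≈ 5.297e-44.

5.3e-44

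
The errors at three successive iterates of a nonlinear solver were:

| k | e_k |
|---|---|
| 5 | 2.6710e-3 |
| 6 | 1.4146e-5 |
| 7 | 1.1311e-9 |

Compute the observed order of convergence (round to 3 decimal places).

p ≈ ln(e_7/e_6) / ln(e_6/e_5)
  = ln(1.1311e-9/1.4146e-5) / ln(1.4146e-5/2.6710e-3)
  = ln(7.9959e-05) / ln(0.00529614)
  = -9.433997 / -5.240777 ≈ 1.800114

1.800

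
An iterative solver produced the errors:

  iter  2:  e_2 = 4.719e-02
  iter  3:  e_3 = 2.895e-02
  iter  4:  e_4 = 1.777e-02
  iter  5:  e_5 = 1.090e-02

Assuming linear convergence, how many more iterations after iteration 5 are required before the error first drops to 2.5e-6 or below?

18

Rate ρ ≈ e_5/e_4 = 1.090e-02/1.777e-02 = 0.6134.
After j more steps, e_{5+j} ≈ 1.090e-02·ρ^j; need ρ^j ≤ 2.5e-6/1.090e-02 = 0.000229358.
j ≥ ln(0.000229358)/ln(0.6134) = -8.3802/-0.48874 = 17.147.
So 18 more iterations are needed.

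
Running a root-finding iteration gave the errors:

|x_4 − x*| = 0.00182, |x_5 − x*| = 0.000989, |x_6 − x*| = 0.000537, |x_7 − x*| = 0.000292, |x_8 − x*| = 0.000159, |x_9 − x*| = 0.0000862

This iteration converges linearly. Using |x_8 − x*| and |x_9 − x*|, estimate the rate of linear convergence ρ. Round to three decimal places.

ρ ≈ |x_9 − x*|/|x_8 − x*| = 0.0000862/0.000159 = 0.54214

0.542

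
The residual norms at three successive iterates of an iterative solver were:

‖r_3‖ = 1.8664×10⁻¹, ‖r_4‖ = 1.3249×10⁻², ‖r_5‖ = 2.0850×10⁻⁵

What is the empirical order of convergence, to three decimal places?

2.440

p ≈ ln(‖r_5‖/‖r_4‖) / ln(‖r_4‖/‖r_3‖)
  = ln(2.0850×10⁻⁵/1.3249×10⁻²) / ln(1.3249×10⁻²/1.8664×10⁻¹)
  = ln(0.0015737) / ln(0.0709869)
  = -6.454326 / -2.645260 ≈ 2.439959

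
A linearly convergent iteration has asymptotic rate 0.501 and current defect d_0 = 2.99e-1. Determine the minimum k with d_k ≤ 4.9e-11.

After k steps, d_k ≈ 2.99e-1·0.501^k.
Need 0.501^k ≤ 4.9e-11/2.99e-1 = 1.6388e-10.
k ≥ ln(1.6388e-10)/ln(0.501) = -22.5319/-0.69115 = 32.601.
Smallest integer k = 33.

33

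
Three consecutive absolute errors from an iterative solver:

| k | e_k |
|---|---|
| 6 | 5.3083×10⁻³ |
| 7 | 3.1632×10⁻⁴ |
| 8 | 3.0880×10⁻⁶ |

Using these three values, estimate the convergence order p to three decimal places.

1.641

p ≈ ln(e_8/e_7) / ln(e_7/e_6)
  = ln(3.0880×10⁻⁶/3.1632×10⁻⁴) / ln(3.1632×10⁻⁴/5.3083×10⁻³)
  = ln(0.00976227) / ln(0.0595897)
  = -4.629230 / -2.820273 ≈ 1.641412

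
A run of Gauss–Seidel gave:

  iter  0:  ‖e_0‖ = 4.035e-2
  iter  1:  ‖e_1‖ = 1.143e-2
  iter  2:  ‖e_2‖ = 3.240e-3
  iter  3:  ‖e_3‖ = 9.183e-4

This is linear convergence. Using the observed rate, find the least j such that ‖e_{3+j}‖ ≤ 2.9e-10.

Rate ρ ≈ ‖e_3‖/‖e_2‖ = 9.183e-4/3.240e-3 = 0.2834.
After j more steps, ‖e_{3+j}‖ ≈ 9.183e-4·ρ^j; need ρ^j ≤ 2.9e-10/9.183e-4 = 3.15801e-07.
j ≥ ln(3.15801e-07)/ln(0.2834) = -14.9682/-1.26090 = 11.871.
So 12 more iterations are needed.

12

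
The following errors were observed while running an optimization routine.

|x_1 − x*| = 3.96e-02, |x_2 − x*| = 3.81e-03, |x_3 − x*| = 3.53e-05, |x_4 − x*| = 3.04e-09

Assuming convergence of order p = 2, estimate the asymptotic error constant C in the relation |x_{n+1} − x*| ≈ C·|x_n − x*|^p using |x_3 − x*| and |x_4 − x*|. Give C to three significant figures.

C ≈ |x_4 − x*| / |x_3 − x*|^2
  = 3.04e-09 / (3.53e-05)^2
  = 3.04e-09 / 1.24609e-09 ≈ 2.4396

2.44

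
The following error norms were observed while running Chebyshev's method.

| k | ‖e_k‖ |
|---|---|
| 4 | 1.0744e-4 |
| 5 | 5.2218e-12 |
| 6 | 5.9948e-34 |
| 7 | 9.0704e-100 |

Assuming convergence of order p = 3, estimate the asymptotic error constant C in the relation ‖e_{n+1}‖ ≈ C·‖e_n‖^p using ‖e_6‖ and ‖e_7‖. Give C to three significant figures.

C ≈ ‖e_7‖ / ‖e_6‖^3
  = 9.0704e-100 / (5.9948e-34)^3
  = 9.0704e-100 / 2.15439e-100 ≈ 4.2102

4.21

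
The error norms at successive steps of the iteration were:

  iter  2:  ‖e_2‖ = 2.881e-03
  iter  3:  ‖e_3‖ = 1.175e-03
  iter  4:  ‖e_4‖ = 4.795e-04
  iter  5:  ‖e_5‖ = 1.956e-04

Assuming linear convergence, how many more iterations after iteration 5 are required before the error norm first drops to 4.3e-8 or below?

10

Rate ρ ≈ ‖e_5‖/‖e_4‖ = 1.956e-04/4.795e-04 = 0.4079.
After j more steps, ‖e_{5+j}‖ ≈ 1.956e-04·ρ^j; need ρ^j ≤ 4.3e-8/1.956e-04 = 0.000219836.
j ≥ ln(0.000219836)/ln(0.4079) = -8.4226/-0.89673 = 9.393.
So 10 more iterations are needed.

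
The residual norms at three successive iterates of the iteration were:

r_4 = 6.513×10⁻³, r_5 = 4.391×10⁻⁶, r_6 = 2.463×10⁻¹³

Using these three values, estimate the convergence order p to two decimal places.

p ≈ ln(r_6/r_5) / ln(r_5/r_4)
  = ln(2.463×10⁻¹³/4.391×10⁻⁶) / ln(4.391×10⁻⁶/6.513×10⁻³)
  = ln(5.6092e-08) / ln(0.00067419)
  = -16.69627 / -7.30200 ≈ 2.28653

2.29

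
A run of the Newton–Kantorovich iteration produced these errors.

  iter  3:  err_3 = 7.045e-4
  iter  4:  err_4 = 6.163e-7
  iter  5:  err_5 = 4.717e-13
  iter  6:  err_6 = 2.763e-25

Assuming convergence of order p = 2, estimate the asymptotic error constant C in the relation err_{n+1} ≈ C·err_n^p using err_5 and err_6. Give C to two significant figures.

C ≈ err_6 / err_5^2
  = 2.763e-25 / (4.717e-13)^2
  = 2.763e-25 / 2.22501e-25 ≈ 1.2418

1.2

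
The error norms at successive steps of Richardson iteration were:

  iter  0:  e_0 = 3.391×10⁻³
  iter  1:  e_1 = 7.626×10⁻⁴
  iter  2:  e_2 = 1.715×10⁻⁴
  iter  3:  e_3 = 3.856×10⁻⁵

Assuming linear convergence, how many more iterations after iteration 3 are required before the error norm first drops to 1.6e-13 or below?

Rate ρ ≈ e_3/e_2 = 3.856×10⁻⁵/1.715×10⁻⁴ = 0.2248.
After j more steps, e_{3+j} ≈ 3.856×10⁻⁵·ρ^j; need ρ^j ≤ 1.6e-13/3.856×10⁻⁵ = 4.14938e-09.
j ≥ ln(4.14938e-09)/ln(0.2248) = -19.3003/-1.49254 = 12.931.
So 13 more iterations are needed.

13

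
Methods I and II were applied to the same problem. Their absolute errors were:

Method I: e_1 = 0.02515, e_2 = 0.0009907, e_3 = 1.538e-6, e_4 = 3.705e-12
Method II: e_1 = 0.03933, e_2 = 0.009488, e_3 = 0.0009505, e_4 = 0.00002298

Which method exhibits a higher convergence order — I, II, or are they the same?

Method I: p ≈ ln(3.705e-12/1.538e-6)/ln(1.538e-6/0.0009907) ≈ 2.00.
Method II: p ≈ ln(0.00002298/0.0009505)/ln(0.0009505/0.009488) ≈ 1.62.
Method I has the higher order (≈2.0 vs ≈1.6).

I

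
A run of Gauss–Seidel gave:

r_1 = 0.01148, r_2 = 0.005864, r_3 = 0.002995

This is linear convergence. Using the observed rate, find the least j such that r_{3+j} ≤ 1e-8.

Rate ρ ≈ r_3/r_2 = 0.002995/0.005864 = 0.5107.
After j more steps, r_{3+j} ≈ 0.002995·ρ^j; need ρ^j ≤ 1e-8/0.002995 = 3.3389e-06.
j ≥ ln(3.3389e-06)/ln(0.5107) = -12.6099/-0.67197 = 18.766.
So 19 more iterations are needed.

19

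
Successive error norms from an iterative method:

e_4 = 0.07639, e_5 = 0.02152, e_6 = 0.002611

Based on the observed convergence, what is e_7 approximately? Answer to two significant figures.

7.8e-5

First estimate the order: p ≈ ln(e_6/e_5) / ln(e_5/e_4) = ln(0.002611/0.02152)/ln(0.02152/0.07639) = ln(0.121329)/ln(0.281712) ≈ 1.6649.
Then e_7 ≈ e_6·(e_6/e_5)^p = 0.002611·(0.121329)^1.6649 = 0.002611·0.0298465 ≈ 7.793e-05.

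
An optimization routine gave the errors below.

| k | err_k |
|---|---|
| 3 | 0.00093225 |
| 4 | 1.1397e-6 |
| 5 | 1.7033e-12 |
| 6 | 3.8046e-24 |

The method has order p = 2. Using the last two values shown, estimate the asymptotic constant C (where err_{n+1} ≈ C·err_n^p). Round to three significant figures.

C ≈ err_6 / err_5^2
  = 3.8046e-24 / (1.7033e-12)^2
  = 3.8046e-24 / 2.90123e-24 ≈ 1.3114

1.31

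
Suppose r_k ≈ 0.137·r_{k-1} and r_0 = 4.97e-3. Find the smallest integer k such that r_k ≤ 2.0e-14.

14

After k steps, r_k ≈ 4.97e-3·0.137^k.
Need 0.137^k ≤ 2.0e-14/4.97e-3 = 4.02414e-12.
k ≥ ln(4.02414e-12)/ln(0.137) = -26.2387/-1.98777 = 13.200.
Smallest integer k = 14.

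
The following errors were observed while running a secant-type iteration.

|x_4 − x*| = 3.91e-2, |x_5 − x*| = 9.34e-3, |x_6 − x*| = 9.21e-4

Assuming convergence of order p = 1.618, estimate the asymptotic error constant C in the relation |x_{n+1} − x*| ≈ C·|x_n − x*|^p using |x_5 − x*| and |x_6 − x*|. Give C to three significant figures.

1.77

C ≈ |x_6 − x*| / |x_5 − x*|^1.618
  = 9.21e-4 / (9.34e-3)^1.618
  = 9.21e-4 / 0.000520021 ≈ 1.7711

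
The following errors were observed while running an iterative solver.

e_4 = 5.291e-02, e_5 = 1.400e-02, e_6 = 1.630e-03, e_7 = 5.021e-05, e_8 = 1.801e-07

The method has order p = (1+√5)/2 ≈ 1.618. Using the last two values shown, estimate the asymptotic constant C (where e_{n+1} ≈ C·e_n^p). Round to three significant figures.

1.63

C ≈ e_8 / e_7^1.618
  = 1.801e-07 / (5.021e-05)^1.618
  = 1.801e-07 / 1.10631e-07 ≈ 1.6279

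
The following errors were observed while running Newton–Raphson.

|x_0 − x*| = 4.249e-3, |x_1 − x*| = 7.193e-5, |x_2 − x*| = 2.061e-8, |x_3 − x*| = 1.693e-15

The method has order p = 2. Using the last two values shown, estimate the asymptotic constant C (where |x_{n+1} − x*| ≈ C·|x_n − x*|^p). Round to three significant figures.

C ≈ |x_3 − x*| / |x_2 − x*|^2
  = 1.693e-15 / (2.061e-8)^2
  = 1.693e-15 / 4.24772e-16 ≈ 3.9857

3.99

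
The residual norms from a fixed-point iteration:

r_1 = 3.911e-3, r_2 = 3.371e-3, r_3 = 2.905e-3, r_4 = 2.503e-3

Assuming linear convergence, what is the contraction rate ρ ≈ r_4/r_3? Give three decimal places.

ρ ≈ r_4/r_3 = 2.503e-3/2.905e-3 = 0.86162

0.862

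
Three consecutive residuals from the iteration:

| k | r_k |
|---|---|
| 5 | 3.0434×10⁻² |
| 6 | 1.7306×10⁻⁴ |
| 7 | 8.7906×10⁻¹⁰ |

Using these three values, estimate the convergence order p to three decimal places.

2.358

p ≈ ln(r_7/r_6) / ln(r_6/r_5)
  = ln(8.7906×10⁻¹⁰/1.7306×10⁻⁴) / ln(1.7306×10⁻⁴/3.0434×10⁻²)
  = ln(5.07951e-06) / ln(0.0056864)
  = -12.190296 / -5.169678 ≈ 2.358038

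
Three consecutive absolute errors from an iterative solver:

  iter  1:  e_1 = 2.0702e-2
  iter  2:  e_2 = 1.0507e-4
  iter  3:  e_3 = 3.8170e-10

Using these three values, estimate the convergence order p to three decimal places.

p ≈ ln(e_3/e_2) / ln(e_2/e_1)
  = ln(3.8170e-10/1.0507e-4) / ln(1.0507e-4/2.0702e-2)
  = ln(3.63282e-06) / ln(0.00507536)
  = -12.525501 / -5.283358 ≈ 2.370746

2.371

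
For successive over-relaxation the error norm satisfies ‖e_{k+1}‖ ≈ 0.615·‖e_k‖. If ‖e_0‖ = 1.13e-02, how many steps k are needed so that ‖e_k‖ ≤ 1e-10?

39

After k steps, ‖e_k‖ ≈ 1.13e-02·0.615^k.
Need 0.615^k ≤ 1e-10/1.13e-02 = 8.84956e-09.
k ≥ ln(8.84956e-09)/ln(0.615) = -18.5429/-0.48613 = 38.144.
Smallest integer k = 39.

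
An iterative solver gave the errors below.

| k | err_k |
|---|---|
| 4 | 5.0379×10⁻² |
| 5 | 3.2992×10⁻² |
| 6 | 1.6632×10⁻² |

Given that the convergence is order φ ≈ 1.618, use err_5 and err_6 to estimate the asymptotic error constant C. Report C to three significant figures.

4.15

C ≈ err_6 / err_5^1.618
  = 1.6632×10⁻² / (3.2992×10⁻²)^1.618
  = 1.6632×10⁻² / 0.00400668 ≈ 4.1511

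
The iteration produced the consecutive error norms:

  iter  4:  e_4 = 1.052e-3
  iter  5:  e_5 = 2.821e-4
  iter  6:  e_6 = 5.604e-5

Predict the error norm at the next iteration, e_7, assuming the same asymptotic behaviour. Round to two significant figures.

First estimate the order: p ≈ ln(e_6/e_5) / ln(e_5/e_4) = ln(5.604e-5/2.821e-4)/ln(2.821e-4/1.052e-3) = ln(0.198653)/ln(0.268156) ≈ 1.2279.
Then e_7 ≈ e_6·(e_6/e_5)^p = 5.604e-5·(0.198653)^1.2279 = 5.604e-5·0.137446 ≈ 7.702e-06.

7.7e-6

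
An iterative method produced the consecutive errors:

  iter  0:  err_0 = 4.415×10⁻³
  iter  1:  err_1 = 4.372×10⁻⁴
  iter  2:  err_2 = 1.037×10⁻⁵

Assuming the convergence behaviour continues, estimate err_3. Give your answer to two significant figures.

First estimate the order: p ≈ ln(err_2/err_1) / ln(err_1/err_0) = ln(1.037×10⁻⁵/4.372×10⁻⁴)/ln(4.372×10⁻⁴/4.415×10⁻³) = ln(0.0237191)/ln(0.099026) ≈ 1.6180.
Then err_3 ≈ err_2·(err_2/err_1)^p = 1.037×10⁻⁵·(0.0237191)^1.6180 = 1.037×10⁻⁵·0.00234914 ≈ 2.436e-08.

2.4e-8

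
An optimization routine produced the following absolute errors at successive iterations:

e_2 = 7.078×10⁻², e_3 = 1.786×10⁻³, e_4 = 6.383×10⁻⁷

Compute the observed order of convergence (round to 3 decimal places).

p ≈ ln(e_4/e_3) / ln(e_3/e_2)
  = ln(6.383×10⁻⁷/1.786×10⁻³) / ln(1.786×10⁻³/7.078×10⁻²)
  = ln(0.000357391) / ln(0.0252331)
  = -7.936680 / -3.679599 ≈ 2.156942

2.157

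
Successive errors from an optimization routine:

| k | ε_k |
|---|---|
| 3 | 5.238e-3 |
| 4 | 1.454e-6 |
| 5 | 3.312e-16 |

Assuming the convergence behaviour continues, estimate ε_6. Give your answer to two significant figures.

2.4e-42

First estimate the order: p ≈ ln(ε_5/ε_4) / ln(ε_4/ε_3) = ln(3.312e-16/1.454e-6)/ln(1.454e-6/5.238e-3) = ln(2.27785e-10)/ln(0.000277587) ≈ 2.7111.
Then ε_6 ≈ ε_5·(ε_5/ε_4)^p = 3.312e-16·(2.27785e-10)^2.7111 = 3.312e-16·7.21583e-27 ≈ 2.39e-42.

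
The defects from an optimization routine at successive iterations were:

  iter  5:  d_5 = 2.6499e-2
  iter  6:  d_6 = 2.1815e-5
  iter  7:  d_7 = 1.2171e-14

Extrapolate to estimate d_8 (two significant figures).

2.1e-42

First estimate the order: p ≈ ln(d_7/d_6) / ln(d_6/d_5) = ln(1.2171e-14/2.1815e-5)/ln(2.1815e-5/2.6499e-2) = ln(5.57919e-10)/ln(0.000823239) ≈ 3.0000.
Then d_8 ≈ d_7·(d_7/d_6)^p = 1.2171e-14·(5.57919e-10)^3.0000 = 1.2171e-14·1.73665e-28 ≈ 2.114e-42.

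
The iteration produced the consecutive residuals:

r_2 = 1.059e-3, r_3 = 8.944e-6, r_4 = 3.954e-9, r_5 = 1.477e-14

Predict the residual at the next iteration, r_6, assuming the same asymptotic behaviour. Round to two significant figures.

First estimate the order: p ≈ ln(r_5/r_4) / ln(r_4/r_3) = ln(1.477e-14/3.954e-9)/ln(3.954e-9/8.944e-6) = ln(3.73546e-06)/ln(0.000442084) ≈ 1.6180.
Then r_6 ≈ r_5·(r_5/r_4)^p = 1.477e-14·(3.73546e-06)^1.6180 = 1.477e-14·1.65216e-09 ≈ 2.44e-23.

2.4e-23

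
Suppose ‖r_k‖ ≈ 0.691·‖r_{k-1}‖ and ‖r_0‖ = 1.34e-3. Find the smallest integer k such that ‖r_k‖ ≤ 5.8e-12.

53

After k steps, ‖r_k‖ ≈ 1.34e-3·0.691^k.
Need 0.691^k ≤ 5.8e-12/1.34e-3 = 4.32836e-09.
k ≥ ln(4.32836e-09)/ln(0.691) = -19.2581/-0.36962 = 52.102.
Smallest integer k = 53.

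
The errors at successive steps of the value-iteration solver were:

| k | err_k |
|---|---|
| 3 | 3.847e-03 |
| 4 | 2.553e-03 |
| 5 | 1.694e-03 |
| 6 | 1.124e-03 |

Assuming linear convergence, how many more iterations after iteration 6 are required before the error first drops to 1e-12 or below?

51

Rate ρ ≈ err_6/err_5 = 1.124e-03/1.694e-03 = 0.6635.
After j more steps, err_{6+j} ≈ 1.124e-03·ρ^j; need ρ^j ≤ 1e-12/1.124e-03 = 8.8968e-10.
j ≥ ln(8.8968e-10)/ln(0.6635) = -20.8402/-0.41023 = 50.801.
So 51 more iterations are needed.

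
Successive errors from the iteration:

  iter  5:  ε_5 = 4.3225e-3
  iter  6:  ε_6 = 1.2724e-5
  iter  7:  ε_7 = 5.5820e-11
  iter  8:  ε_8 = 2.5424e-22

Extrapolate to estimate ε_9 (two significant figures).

First estimate the order: p ≈ ln(ε_8/ε_7) / ln(ε_7/ε_6) = ln(2.5424e-22/5.5820e-11)/ln(5.5820e-11/1.2724e-5) = ln(4.55464e-12)/ln(4.38699e-06) ≈ 2.1168.
Then ε_9 ≈ ε_8·(ε_8/ε_7)^p = 2.5424e-22·(4.55464e-12)^2.1168 = 2.5424e-22·9.82235e-25 ≈ 2.497e-46.

2.5e-46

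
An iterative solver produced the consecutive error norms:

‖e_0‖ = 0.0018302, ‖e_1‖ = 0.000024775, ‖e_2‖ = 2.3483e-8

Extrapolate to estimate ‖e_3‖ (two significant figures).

First estimate the order: p ≈ ln(‖e_2‖/‖e_1‖) / ln(‖e_1‖/‖e_0‖) = ln(2.3483e-8/0.000024775)/ln(0.000024775/0.0018302) = ln(0.000947851)/ln(0.0135368) ≈ 1.6180.
Then ‖e_3‖ ≈ ‖e_2‖·(‖e_2‖/‖e_1‖)^p = 2.3483e-8·(0.000947851)^1.6180 = 2.3483e-8·1.28341e-05 ≈ 3.014e-13.

3.0e-13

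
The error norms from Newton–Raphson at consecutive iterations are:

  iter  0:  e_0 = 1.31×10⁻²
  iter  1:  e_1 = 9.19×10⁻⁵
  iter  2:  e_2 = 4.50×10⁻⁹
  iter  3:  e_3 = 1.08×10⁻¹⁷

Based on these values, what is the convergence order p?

Consecutive ratios: e_3/e_2 = 1.08×10⁻¹⁷/4.50×10⁻⁹ = 2.4e-09, e_2/e_1 = 4.50×10⁻⁹/9.19×10⁻⁵ = 4.89663e-05.
p ≈ ln(2.4e-09)/ln(4.89663e-05) = -19.8478/-9.9244 ≈ 2.00.
So the convergence is quadratic (order 2).

2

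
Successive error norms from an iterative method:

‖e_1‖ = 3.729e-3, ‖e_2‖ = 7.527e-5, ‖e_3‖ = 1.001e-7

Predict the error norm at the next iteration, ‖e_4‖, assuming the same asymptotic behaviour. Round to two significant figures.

1.3e-12

First estimate the order: p ≈ ln(‖e_3‖/‖e_2‖) / ln(‖e_2‖/‖e_1‖) = ln(1.001e-7/7.527e-5)/ln(7.527e-5/3.729e-3) = ln(0.00132988)/ln(0.020185) ≈ 1.6969.
Then ‖e_4‖ ≈ ‖e_3‖·(‖e_3‖/‖e_2‖)^p = 1.001e-7·(0.00132988)^1.6969 = 1.001e-7·1.31643e-05 ≈ 1.318e-12.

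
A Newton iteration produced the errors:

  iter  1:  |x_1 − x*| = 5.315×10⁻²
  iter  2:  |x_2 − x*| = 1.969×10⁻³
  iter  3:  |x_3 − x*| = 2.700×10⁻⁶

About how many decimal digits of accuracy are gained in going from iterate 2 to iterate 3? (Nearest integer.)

3

Digits gained ≈ log₁₀(|x_2 − x*|/|x_3 − x*|) = log₁₀(1.969×10⁻³/2.700×10⁻⁶) = log₁₀(729.259) ≈ 2.863.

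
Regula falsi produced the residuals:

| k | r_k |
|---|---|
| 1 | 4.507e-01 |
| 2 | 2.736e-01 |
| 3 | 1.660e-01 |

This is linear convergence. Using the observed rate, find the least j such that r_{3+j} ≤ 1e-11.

48

Rate ρ ≈ r_3/r_2 = 1.660e-01/2.736e-01 = 0.6067.
After j more steps, r_{3+j} ≈ 1.660e-01·ρ^j; need ρ^j ≤ 1e-11/1.660e-01 = 6.0241e-11.
j ≥ ln(6.0241e-11)/ln(0.6067) = -23.5327/-0.49972 = 47.092.
So 48 more iterations are needed.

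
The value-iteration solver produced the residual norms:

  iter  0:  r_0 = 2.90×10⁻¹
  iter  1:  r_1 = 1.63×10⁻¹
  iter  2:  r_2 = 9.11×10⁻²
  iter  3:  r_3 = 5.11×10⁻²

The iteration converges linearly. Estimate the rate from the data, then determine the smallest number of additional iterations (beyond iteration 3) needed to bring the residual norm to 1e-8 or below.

Rate ρ ≈ r_3/r_2 = 5.11×10⁻²/9.11×10⁻² = 0.5609.
After j more steps, r_{3+j} ≈ 5.11×10⁻²·ρ^j; need ρ^j ≤ 1e-8/5.11×10⁻² = 1.95695e-07.
j ≥ ln(1.95695e-07)/ln(0.5609) = -15.4467/-0.57821 = 26.715.
So 27 more iterations are needed.

27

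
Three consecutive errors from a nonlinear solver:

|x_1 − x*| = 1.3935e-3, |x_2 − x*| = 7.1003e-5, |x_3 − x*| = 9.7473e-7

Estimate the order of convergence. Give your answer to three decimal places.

1.441

p ≈ ln(|x_3 − x*|/|x_2 − x*|) / ln(|x_2 − x*|/|x_1 − x*|)
  = ln(9.7473e-7/7.1003e-5) / ln(7.1003e-5/1.3935e-3)
  = ln(0.013728) / ln(0.050953)
  = -4.288318 / -2.976852 ≈ 1.440555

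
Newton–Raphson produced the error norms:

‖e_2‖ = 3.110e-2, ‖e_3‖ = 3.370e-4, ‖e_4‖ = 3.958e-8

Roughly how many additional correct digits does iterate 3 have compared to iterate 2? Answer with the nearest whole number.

Digits gained ≈ log₁₀(‖e_2‖/‖e_3‖) = log₁₀(3.110e-2/3.370e-4) = log₁₀(92.2849) ≈ 1.965.

2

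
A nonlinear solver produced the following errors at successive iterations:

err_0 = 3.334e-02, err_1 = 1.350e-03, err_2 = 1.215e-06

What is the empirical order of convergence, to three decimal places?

2.187

p ≈ ln(err_2/err_1) / ln(err_1/err_0)
  = ln(1.215e-06/1.350e-03) / ln(1.350e-03/3.334e-02)
  = ln(0.0009) / ln(0.0404919)
  = -7.013116 / -3.206653 ≈ 2.187052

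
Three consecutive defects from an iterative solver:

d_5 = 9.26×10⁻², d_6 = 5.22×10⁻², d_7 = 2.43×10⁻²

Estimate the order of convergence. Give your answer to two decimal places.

1.33

p ≈ ln(d_7/d_6) / ln(d_6/d_5)
  = ln(2.43×10⁻²/5.22×10⁻²) / ln(5.22×10⁻²/9.26×10⁻²)
  = ln(0.465517) / ln(0.563715)
  = -0.76461 / -0.57321 ≈ 1.33391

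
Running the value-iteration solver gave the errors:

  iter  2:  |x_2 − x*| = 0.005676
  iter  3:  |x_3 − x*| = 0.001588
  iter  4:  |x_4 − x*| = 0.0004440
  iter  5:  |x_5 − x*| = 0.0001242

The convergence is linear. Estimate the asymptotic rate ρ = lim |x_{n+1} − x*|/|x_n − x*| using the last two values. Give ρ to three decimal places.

ρ ≈ |x_5 − x*|/|x_4 − x*| = 0.0001242/0.0004440 = 0.27973

0.280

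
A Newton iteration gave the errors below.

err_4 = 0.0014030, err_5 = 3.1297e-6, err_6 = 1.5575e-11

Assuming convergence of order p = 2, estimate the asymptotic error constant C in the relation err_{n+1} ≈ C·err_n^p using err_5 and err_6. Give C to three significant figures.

1.59

C ≈ err_6 / err_5^2
  = 1.5575e-11 / (3.1297e-6)^2
  = 1.5575e-11 / 9.79502e-12 ≈ 1.5901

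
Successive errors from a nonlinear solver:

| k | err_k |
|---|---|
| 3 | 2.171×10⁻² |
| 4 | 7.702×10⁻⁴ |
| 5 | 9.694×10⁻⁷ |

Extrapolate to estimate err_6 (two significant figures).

1.5e-12

First estimate the order: p ≈ ln(err_5/err_4) / ln(err_4/err_3) = ln(9.694×10⁻⁷/7.702×10⁻⁴)/ln(7.702×10⁻⁴/2.171×10⁻²) = ln(0.00125863)/ln(0.0354767) ≈ 2.0000.
Then err_6 ≈ err_5·(err_5/err_4)^p = 9.694×10⁻⁷·(0.00125863)^2.0000 = 9.694×10⁻⁷·1.58415e-06 ≈ 1.536e-12.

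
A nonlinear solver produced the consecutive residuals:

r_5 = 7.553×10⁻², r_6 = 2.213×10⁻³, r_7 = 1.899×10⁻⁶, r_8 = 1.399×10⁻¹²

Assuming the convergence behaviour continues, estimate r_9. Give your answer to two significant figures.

First estimate the order: p ≈ ln(r_8/r_7) / ln(r_7/r_6) = ln(1.399×10⁻¹²/1.899×10⁻⁶)/ln(1.899×10⁻⁶/2.213×10⁻³) = ln(7.36704e-07)/ln(0.000858111) ≈ 1.9999.
Then r_9 ≈ r_8·(r_8/r_7)^p = 1.399×10⁻¹²·(7.36704e-07)^1.9999 = 1.399×10⁻¹²·5.435e-13 ≈ 7.604e-25.

7.6e-25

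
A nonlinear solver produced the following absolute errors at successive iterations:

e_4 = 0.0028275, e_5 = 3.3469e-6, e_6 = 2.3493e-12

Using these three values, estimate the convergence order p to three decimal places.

p ≈ ln(e_6/e_5) / ln(e_5/e_4)
  = ln(2.3493e-12/3.3469e-6) / ln(3.3469e-6/0.0028275)
  = ln(7.01933e-07) / ln(0.0011837)
  = -14.169428 / -6.739110 ≈ 2.102567

2.103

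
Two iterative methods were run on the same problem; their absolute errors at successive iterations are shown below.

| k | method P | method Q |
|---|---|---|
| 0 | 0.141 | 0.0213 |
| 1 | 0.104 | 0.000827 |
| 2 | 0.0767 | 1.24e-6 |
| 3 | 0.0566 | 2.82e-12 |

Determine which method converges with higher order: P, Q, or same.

Method P: p ≈ ln(0.0566/0.0767)/ln(0.0767/0.104) ≈ 1.00.
Method Q: p ≈ ln(2.82e-12/1.24e-6)/ln(1.24e-6/0.000827) ≈ 2.00.
Method Q has the higher order (≈2.0 vs ≈1.0).

Q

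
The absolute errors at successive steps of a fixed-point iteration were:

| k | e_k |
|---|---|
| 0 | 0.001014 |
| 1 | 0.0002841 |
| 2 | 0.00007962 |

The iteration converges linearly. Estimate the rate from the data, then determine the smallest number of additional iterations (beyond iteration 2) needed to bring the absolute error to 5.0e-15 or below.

Rate ρ ≈ e_2/e_1 = 0.00007962/0.0002841 = 0.2803.
After j more steps, e_{2+j} ≈ 0.00007962·ρ^j; need ρ^j ≤ 5.0e-15/0.00007962 = 6.27983e-11.
j ≥ ln(6.27983e-11)/ln(0.2803) = -23.4911/-1.27189 = 18.469.
So 19 more iterations are needed.

19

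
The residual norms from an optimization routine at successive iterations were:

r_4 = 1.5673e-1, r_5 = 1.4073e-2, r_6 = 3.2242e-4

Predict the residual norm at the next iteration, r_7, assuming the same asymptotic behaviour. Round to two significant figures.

8.7e-7

First estimate the order: p ≈ ln(r_6/r_5) / ln(r_5/r_4) = ln(3.2242e-4/1.4073e-2)/ln(1.4073e-2/1.5673e-1) = ln(0.0229105)/ln(0.0897914) ≈ 1.5667.
Then r_7 ≈ r_6·(r_6/r_5)^p = 3.2242e-4·(0.0229105)^1.5667 = 3.2242e-4·0.00269567 ≈ 8.691e-07.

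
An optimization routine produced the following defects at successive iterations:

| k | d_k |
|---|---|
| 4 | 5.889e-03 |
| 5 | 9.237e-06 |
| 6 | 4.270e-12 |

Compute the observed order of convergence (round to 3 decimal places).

p ≈ ln(d_6/d_5) / ln(d_5/d_4)
  = ln(4.270e-12/9.237e-06) / ln(9.237e-06/5.889e-03)
  = ln(4.62271e-07) / ln(0.00156852)
  = -14.587115 / -6.457623 ≈ 2.258899

2.259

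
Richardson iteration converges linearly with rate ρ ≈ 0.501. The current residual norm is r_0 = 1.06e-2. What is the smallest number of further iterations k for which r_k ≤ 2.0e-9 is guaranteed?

23

After k steps, r_k ≈ 1.06e-2·0.501^k.
Need 0.501^k ≤ 2.0e-9/1.06e-2 = 1.88679e-07.
k ≥ ln(1.88679e-07)/ln(0.501) = -15.4832/-0.69115 = 22.402.
Smallest integer k = 23.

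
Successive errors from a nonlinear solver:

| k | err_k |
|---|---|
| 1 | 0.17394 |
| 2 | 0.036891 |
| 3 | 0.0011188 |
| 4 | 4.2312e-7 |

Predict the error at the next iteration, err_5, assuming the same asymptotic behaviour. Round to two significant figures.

First estimate the order: p ≈ ln(err_4/err_3) / ln(err_3/err_2) = ln(4.2312e-7/0.0011188)/ln(0.0011188/0.036891) = ln(0.000378191)/ln(0.0303272) ≈ 2.2542.
Then err_5 ≈ err_4·(err_4/err_3)^p = 4.2312e-7·(0.000378191)^2.2542 = 4.2312e-7·1.92964e-08 ≈ 8.165e-15.

8.2e-15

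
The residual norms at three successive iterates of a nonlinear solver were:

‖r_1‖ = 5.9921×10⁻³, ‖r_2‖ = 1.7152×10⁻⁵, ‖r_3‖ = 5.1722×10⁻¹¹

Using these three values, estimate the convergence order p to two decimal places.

p ≈ ln(‖r_3‖/‖r_2‖) / ln(‖r_2‖/‖r_1‖)
  = ln(5.1722×10⁻¹¹/1.7152×10⁻⁵) / ln(1.7152×10⁻⁵/5.9921×10⁻³)
  = ln(3.01551e-06) / ln(0.00286244)
  = -12.71174 / -5.85608 ≈ 2.17069

2.17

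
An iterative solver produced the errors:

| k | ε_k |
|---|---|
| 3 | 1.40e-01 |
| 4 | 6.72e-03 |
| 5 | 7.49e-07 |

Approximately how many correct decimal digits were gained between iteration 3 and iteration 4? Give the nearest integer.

1

Digits gained ≈ log₁₀(ε_3/ε_4) = log₁₀(1.40e-01/6.72e-03) = log₁₀(20.8333) ≈ 1.319.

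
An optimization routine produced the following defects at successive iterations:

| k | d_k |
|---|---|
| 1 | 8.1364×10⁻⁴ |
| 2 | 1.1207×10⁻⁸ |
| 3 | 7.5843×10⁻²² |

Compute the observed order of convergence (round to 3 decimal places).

p ≈ ln(d_3/d_2) / ln(d_2/d_1)
  = ln(7.5843×10⁻²²/1.1207×10⁻⁸) / ln(1.1207×10⁻⁸/8.1364×10⁻⁴)
  = ln(6.76747e-14) / ln(1.37739e-05)
  = -30.324064 / -11.192735 ≈ 2.709263

2.709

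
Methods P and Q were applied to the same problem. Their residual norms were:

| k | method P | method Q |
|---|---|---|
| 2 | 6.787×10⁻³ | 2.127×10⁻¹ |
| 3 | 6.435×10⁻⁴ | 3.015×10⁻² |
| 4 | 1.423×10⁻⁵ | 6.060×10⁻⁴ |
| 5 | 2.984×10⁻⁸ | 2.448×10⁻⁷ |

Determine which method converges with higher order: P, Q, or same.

Q

Method P: p ≈ ln(2.984×10⁻⁸/1.423×10⁻⁵)/ln(1.423×10⁻⁵/6.435×10⁻⁴) ≈ 1.62.
Method Q: p ≈ ln(2.448×10⁻⁷/6.060×10⁻⁴)/ln(6.060×10⁻⁴/3.015×10⁻²) ≈ 2.00.
Method Q has the higher order (≈2.0 vs ≈1.6).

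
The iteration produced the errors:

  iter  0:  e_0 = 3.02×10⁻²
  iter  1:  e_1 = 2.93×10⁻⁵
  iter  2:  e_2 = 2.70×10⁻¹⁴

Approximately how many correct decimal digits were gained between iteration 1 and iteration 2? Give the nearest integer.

Digits gained ≈ log₁₀(e_1/e_2) = log₁₀(2.93×10⁻⁵/2.70×10⁻¹⁴) = log₁₀(1.08519e+09) ≈ 9.036.

9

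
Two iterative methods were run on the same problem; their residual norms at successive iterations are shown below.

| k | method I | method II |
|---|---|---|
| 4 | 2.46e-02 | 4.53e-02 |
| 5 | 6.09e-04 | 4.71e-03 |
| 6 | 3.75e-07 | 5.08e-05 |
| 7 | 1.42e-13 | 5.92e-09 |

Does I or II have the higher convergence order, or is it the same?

Method I: p ≈ ln(1.42e-13/3.75e-07)/ln(3.75e-07/6.09e-04) ≈ 2.00.
Method II: p ≈ ln(5.92e-09/5.08e-05)/ln(5.08e-05/4.71e-03) ≈ 2.00.
Both orders ≈ 2.0 — effectively the same.

same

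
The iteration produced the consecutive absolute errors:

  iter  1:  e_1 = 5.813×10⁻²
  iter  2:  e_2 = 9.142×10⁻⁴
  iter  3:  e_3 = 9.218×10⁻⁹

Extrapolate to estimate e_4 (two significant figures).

First estimate the order: p ≈ ln(e_3/e_2) / ln(e_2/e_1) = ln(9.218×10⁻⁹/9.142×10⁻⁴)/ln(9.142×10⁻⁴/5.813×10⁻²) = ln(1.00831e-05)/ln(0.0157268) ≈ 2.7706.
Then e_4 ≈ e_3·(e_3/e_2)^p = 9.218×10⁻⁹·(1.00831e-05)^2.7706 = 9.218×10⁻⁹·1.43535e-14 ≈ 1.323e-22.

1.3e-22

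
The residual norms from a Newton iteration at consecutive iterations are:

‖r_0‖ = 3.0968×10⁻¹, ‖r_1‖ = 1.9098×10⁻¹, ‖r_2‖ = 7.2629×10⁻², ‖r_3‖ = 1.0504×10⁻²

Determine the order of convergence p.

2

Consecutive ratios: ‖r_3‖/‖r_2‖ = 1.0504×10⁻²/7.2629×10⁻² = 0.144625, ‖r_2‖/‖r_1‖ = 7.2629×10⁻²/1.9098×10⁻¹ = 0.380296.
p ≈ ln(0.144625)/ln(0.380296) = -1.9336/-0.9668 ≈ 2.00.
So the convergence is quadratic (order 2).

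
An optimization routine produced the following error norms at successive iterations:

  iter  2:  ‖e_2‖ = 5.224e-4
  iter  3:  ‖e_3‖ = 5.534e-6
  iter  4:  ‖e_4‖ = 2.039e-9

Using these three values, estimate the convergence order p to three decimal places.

1.739

p ≈ ln(‖e_4‖/‖e_3‖) / ln(‖e_3‖/‖e_2‖)
  = ln(2.039e-9/5.534e-6) / ln(5.534e-6/5.224e-4)
  = ln(0.00036845) / ln(0.0105934)
  = -7.906206 / -4.547524 ≈ 1.738574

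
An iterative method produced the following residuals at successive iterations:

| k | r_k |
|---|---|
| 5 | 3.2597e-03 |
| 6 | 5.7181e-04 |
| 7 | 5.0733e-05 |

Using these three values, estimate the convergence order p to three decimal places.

p ≈ ln(r_7/r_6) / ln(r_6/r_5)
  = ln(5.0733e-05/5.7181e-04) / ln(5.7181e-04/3.2597e-03)
  = ln(0.0887235) / ln(0.175418)
  = -2.422230 / -1.740584 ≈ 1.391619

1.392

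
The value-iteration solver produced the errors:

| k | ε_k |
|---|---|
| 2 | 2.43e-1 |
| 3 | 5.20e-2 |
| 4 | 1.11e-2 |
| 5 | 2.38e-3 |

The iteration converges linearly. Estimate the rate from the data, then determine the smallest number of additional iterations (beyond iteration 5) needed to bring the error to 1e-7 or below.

7

Rate ρ ≈ ε_5/ε_4 = 2.38e-3/1.11e-2 = 0.2144.
After j more steps, ε_{5+j} ≈ 2.38e-3·ρ^j; need ρ^j ≤ 1e-7/2.38e-3 = 4.20168e-05.
j ≥ ln(4.20168e-05)/ln(0.2144) = -10.0774/-1.53991 = 6.544.
So 7 more iterations are needed.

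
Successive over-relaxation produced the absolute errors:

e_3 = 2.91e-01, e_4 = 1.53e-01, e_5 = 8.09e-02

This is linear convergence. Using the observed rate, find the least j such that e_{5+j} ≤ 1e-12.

Rate ρ ≈ e_5/e_4 = 8.09e-02/1.53e-01 = 0.5288.
After j more steps, e_{5+j} ≈ 8.09e-02·ρ^j; need ρ^j ≤ 1e-12/8.09e-02 = 1.23609e-11.
j ≥ ln(1.23609e-11)/ln(0.5288) = -25.1165/-0.63714 = 39.421.
So 40 more iterations are needed.

40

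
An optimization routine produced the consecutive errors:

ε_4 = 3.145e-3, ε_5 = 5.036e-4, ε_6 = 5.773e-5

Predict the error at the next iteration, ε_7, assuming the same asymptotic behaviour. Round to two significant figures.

4.5e-6

First estimate the order: p ≈ ln(ε_6/ε_5) / ln(ε_5/ε_4) = ln(5.773e-5/5.036e-4)/ln(5.036e-4/3.145e-3) = ln(0.114635)/ln(0.160127) ≈ 1.1825.
Then ε_7 ≈ ε_6·(ε_6/ε_5)^p = 5.773e-5·(0.114635)^1.1825 = 5.773e-5·0.0772045 ≈ 4.457e-06.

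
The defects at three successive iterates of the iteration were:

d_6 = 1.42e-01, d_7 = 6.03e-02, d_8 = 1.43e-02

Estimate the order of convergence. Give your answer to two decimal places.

p ≈ ln(d_8/d_7) / ln(d_7/d_6)
  = ln(1.43e-02/6.03e-02) / ln(6.03e-02/1.42e-01)
  = ln(0.237148) / ln(0.424648)
  = -1.43907 / -0.85649 ≈ 1.68019

1.68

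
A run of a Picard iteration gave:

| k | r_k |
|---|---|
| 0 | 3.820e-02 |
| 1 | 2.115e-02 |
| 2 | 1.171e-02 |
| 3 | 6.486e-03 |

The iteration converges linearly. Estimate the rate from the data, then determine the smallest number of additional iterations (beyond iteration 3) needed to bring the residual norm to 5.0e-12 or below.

36

Rate ρ ≈ r_3/r_2 = 6.486e-03/1.171e-02 = 0.5539.
After j more steps, r_{3+j} ≈ 6.486e-03·ρ^j; need ρ^j ≤ 5.0e-12/6.486e-03 = 7.70891e-10.
j ≥ ln(7.70891e-10)/ln(0.5539) = -20.9835/-0.59077 = 35.519.
So 36 more iterations are needed.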